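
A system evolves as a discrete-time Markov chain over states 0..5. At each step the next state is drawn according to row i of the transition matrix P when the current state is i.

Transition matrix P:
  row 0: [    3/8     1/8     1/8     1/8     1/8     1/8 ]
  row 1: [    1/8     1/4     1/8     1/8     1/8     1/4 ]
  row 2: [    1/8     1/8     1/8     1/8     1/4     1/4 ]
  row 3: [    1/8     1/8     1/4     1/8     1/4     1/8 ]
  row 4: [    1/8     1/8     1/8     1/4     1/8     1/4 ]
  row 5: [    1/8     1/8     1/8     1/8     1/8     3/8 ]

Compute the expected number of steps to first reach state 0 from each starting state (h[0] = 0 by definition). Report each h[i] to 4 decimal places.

First-step conditioning: h[0] = 0; for i ≠ 0, h[i] = 1 + Σ_k P[i][k]·h[k].
  h[1] = 1 + 1/4·h[1] + 1/8·h[2] + 1/8·h[3] + 1/8·h[4] + 1/4·h[5]
  h[2] = 1 + 1/8·h[1] + 1/8·h[2] + 1/8·h[3] + 1/4·h[4] + 1/4·h[5]
  h[3] = 1 + 1/8·h[1] + 1/4·h[2] + 1/8·h[3] + 1/4·h[4] + 1/8·h[5]
  h[4] = 1 + 1/8·h[1] + 1/8·h[2] + 1/4·h[3] + 1/8·h[4] + 1/4·h[5]
  h[5] = 1 + 1/8·h[1] + 1/8·h[2] + 1/8·h[3] + 1/8·h[4] + 3/8·h[5]
Solving the 5×5 linear system over states ≠ 0 gives exactly h = [0, 8, 8, 8, 8, 8] (h[0] = 0 is the target).

h = [0.0000, 8.0000, 8.0000, 8.0000, 8.0000, 8.0000]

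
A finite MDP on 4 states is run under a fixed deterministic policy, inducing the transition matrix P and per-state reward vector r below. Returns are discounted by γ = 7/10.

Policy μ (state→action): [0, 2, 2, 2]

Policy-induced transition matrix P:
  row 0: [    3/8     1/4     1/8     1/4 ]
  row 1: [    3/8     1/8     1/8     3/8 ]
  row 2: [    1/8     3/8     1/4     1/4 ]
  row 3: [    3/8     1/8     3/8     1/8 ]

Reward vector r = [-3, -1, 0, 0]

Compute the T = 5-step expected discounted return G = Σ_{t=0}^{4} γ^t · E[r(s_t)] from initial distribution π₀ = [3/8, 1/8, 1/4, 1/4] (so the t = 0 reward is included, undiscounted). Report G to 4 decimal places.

G = -3.3388

t=0: π = [0.3750, 0.1250, 0.2500, 0.2500], E[r] = -1.2500, γ^t·E[r] = -1.250000, running G = -1.250000
t=1: π = [0.3125, 0.2344, 0.2188, 0.2344], E[r] = -1.1719, γ^t·E[r] = -0.820313, running G = -2.070313
t=2: π = [0.3203, 0.2188, 0.2109, 0.2500], E[r] = -1.1797, γ^t·E[r] = -0.578047, running G = -2.648359
t=3: π = [0.3223, 0.2178, 0.2139, 0.2461], E[r] = -1.1846, γ^t·E[r] = -0.406308, running G = -3.054667
t=4: π = [0.3215, 0.2188, 0.2133, 0.2465], E[r] = -1.1833, γ^t·E[r] = -0.284122, running G = -3.338789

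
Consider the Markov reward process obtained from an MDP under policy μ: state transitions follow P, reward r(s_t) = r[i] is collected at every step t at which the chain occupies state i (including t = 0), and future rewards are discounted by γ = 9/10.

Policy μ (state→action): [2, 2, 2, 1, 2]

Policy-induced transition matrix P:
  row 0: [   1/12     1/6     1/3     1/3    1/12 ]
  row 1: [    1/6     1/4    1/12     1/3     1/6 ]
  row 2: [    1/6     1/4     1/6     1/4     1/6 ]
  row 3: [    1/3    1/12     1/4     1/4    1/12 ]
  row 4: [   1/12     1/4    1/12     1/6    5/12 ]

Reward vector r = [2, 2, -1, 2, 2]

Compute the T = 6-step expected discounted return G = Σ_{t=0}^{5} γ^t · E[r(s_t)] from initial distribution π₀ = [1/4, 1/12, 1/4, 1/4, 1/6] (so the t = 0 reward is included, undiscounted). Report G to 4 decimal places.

G = 6.4819

t=0: π = [0.2500, 0.0833, 0.2500, 0.2500, 0.1667], E[r] = 1.2500, γ^t·E[r] = 1.250000, running G = 1.250000
t=1: π = [0.1736, 0.1875, 0.2083, 0.2639, 0.1667], E[r] = 1.3750, γ^t·E[r] = 1.237500, running G = 2.487500
t=2: π = [0.1823, 0.1916, 0.1881, 0.2662, 0.1719], E[r] = 1.4358, γ^t·E[r] = 1.162969, running G = 3.650469
t=3: π = [0.1815, 0.1904, 0.1889, 0.2668, 0.1723], E[r] = 1.4332, γ^t·E[r] = 1.044773, running G = 4.695242
t=4: π = [0.1817, 0.1904, 0.1889, 0.2666, 0.1724], E[r] = 1.4332, γ^t·E[r] = 0.940328, running G = 5.635570
t=5: π = [0.1816, 0.1904, 0.1889, 0.2666, 0.1724], E[r] = 1.4332, γ^t·E[r] = 0.846293, running G = 6.481863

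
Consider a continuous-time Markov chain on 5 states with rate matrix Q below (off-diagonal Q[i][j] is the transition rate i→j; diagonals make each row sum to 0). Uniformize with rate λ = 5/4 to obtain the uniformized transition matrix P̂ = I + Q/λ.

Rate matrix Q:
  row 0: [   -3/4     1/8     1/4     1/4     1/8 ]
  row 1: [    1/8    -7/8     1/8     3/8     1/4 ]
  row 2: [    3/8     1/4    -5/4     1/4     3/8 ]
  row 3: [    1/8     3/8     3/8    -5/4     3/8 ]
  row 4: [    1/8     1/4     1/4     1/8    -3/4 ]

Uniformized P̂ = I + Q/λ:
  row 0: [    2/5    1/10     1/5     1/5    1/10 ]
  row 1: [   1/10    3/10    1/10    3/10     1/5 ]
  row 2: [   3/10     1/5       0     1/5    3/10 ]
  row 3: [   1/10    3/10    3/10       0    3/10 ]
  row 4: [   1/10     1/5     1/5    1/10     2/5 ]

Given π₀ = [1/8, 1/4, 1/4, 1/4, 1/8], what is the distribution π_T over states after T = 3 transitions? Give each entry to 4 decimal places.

t=0: π = [0.1250, 0.2500, 0.2500, 0.2500, 0.1250]
t=1: π = [0.1875, 0.2375, 0.1500, 0.1625, 0.2625]
t=2: π = [0.1863, 0.2213, 0.1625, 0.1650, 0.2650]
t=3: π = [0.1884, 0.2200, 0.1619, 0.1626, 0.2671]

π = [0.1884, 0.2200, 0.1619, 0.1626, 0.2671]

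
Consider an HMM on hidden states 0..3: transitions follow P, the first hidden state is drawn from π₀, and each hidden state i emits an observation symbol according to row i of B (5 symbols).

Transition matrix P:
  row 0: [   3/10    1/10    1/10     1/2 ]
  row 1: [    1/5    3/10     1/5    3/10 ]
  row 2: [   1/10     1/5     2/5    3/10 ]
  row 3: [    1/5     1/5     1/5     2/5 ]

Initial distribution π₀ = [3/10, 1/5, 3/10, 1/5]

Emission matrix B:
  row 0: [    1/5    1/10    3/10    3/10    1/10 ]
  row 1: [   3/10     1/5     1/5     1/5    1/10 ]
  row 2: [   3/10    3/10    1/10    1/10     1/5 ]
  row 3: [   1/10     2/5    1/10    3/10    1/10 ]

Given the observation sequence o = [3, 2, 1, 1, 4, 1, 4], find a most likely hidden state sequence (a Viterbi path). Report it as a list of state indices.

path = [0, 0, 3, 3, 2, 2, 2]

t=0: δ = [9.000e-02, 4.000e-02, 3.000e-02, 6.000e-02]  (obs o_0=3)
t=1: δ = [8.100e-03, 2.400e-03, 1.200e-03, 4.500e-03]  ψ = [0, 1, 2, 0]  (obs o_1=2)
t=2: δ = [2.430e-04, 1.800e-04, 2.700e-04, 1.620e-03]  ψ = [0, 3, 3, 0]  (obs o_2=1)
t=3: δ = [3.240e-05, 6.480e-05, 9.720e-05, 2.592e-04]  ψ = [3, 3, 3, 3]  (obs o_3=1)
t=4: δ = [5.184e-06, 5.184e-06, 1.037e-05, 1.037e-05]  ψ = [3, 3, 3, 3]  (obs o_4=4)
t=5: δ = [2.074e-07, 4.147e-07, 1.244e-06, 1.659e-06]  ψ = [3, 2, 2, 3]  (obs o_5=1)
t=6: δ = [3.318e-08, 3.318e-08, 9.953e-08, 6.636e-08]  ψ = [3, 3, 2, 3]  (obs o_6=4)
backtrack: best end state = 2; path = [0, 0, 3, 3, 2, 2, 2]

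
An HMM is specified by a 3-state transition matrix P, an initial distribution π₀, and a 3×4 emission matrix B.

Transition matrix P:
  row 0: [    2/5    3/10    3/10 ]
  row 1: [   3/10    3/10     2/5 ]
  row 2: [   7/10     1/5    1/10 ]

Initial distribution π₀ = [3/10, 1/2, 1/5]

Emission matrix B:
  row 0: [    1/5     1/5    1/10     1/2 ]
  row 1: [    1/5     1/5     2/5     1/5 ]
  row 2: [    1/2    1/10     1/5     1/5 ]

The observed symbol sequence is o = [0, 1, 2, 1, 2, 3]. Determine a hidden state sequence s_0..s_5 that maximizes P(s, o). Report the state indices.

t=0: δ = [6.000e-02, 1.000e-01, 1.000e-01]  (obs o_0=0)
t=1: δ = [1.400e-02, 6.000e-03, 4.000e-03]  ψ = [2, 1, 1]  (obs o_1=1)
t=2: δ = [5.600e-04, 1.680e-03, 8.400e-04]  ψ = [0, 0, 0]  (obs o_2=2)
t=3: δ = [1.176e-04, 1.008e-04, 6.720e-05]  ψ = [2, 1, 1]  (obs o_3=1)
t=4: δ = [4.704e-06, 1.411e-05, 8.064e-06]  ψ = [0, 0, 1]  (obs o_4=2)
t=5: δ = [2.822e-06, 8.467e-07, 1.129e-06]  ψ = [2, 1, 1]  (obs o_5=3)
backtrack: best end state = 0; path = [2, 0, 1, 1, 2, 0]

path = [2, 0, 1, 1, 2, 0]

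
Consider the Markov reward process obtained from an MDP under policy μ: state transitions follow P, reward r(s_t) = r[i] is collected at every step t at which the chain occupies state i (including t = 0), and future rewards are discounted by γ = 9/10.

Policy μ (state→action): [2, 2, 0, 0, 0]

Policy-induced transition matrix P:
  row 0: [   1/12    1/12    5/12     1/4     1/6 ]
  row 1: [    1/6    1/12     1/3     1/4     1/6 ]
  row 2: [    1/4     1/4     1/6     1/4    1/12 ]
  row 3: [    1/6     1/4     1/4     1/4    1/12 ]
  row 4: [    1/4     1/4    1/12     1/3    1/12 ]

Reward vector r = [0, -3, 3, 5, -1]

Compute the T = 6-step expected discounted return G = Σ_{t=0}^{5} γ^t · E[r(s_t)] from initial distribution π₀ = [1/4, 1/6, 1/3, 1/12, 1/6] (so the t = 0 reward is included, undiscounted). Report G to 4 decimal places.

G = 5.8795

t=0: π = [0.2500, 0.1667, 0.3333, 0.0833, 0.1667], E[r] = 0.7500, γ^t·E[r] = 0.750000, running G = 0.750000
t=1: π = [0.1875, 0.1806, 0.2500, 0.2639, 0.1181], E[r] = 1.4097, γ^t·E[r] = 1.268750, running G = 2.018750
t=2: π = [0.1817, 0.1887, 0.2558, 0.2598, 0.1140], E[r] = 1.3866, γ^t·E[r] = 1.123125, running G = 3.141875
t=3: π = [0.1823, 0.1883, 0.2557, 0.2595, 0.1142], E[r] = 1.3856, γ^t·E[r] = 1.010074, running G = 4.151949
t=4: π = [0.1823, 0.1882, 0.2557, 0.2595, 0.1142], E[r] = 1.3859, γ^t·E[r] = 0.909280, running G = 5.061230
t=5: π = [0.1823, 0.1882, 0.2557, 0.2595, 0.1142], E[r] = 1.3858, γ^t·E[r] = 0.818304, running G = 5.879534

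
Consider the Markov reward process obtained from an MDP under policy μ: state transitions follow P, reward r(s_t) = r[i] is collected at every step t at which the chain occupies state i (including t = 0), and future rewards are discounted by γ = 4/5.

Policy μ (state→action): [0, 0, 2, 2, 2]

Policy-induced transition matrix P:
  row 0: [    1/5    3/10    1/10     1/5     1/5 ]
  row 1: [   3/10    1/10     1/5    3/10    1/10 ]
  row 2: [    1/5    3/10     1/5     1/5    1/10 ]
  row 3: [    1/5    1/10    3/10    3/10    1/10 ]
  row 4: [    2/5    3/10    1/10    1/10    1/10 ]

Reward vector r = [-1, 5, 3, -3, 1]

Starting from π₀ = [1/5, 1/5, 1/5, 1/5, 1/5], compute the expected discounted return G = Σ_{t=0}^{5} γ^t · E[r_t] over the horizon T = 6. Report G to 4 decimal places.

G = 3.1779

t=0: π = [0.2000, 0.2000, 0.2000, 0.2000, 0.2000], E[r] = 1.0000, γ^t·E[r] = 1.000000, running G = 1.000000
t=1: π = [0.2600, 0.2200, 0.1800, 0.2200, 0.1200], E[r] = 0.8400, γ^t·E[r] = 0.672000, running G = 1.672000
t=2: π = [0.2460, 0.2120, 0.1840, 0.2320, 0.1260], E[r] = 0.7960, γ^t·E[r] = 0.509440, running G = 2.181440
t=3: π = [0.2464, 0.2112, 0.1860, 0.2318, 0.1246], E[r] = 0.7968, γ^t·E[r] = 0.407962, running G = 2.589402
t=4: π = [0.2460, 0.2114, 0.1861, 0.2318, 0.1246], E[r] = 0.7983, γ^t·E[r] = 0.326992, running G = 2.916393
t=5: π = [0.2461, 0.2114, 0.1861, 0.2319, 0.1246], E[r] = 0.7981, γ^t·E[r] = 0.261510, running G = 3.177903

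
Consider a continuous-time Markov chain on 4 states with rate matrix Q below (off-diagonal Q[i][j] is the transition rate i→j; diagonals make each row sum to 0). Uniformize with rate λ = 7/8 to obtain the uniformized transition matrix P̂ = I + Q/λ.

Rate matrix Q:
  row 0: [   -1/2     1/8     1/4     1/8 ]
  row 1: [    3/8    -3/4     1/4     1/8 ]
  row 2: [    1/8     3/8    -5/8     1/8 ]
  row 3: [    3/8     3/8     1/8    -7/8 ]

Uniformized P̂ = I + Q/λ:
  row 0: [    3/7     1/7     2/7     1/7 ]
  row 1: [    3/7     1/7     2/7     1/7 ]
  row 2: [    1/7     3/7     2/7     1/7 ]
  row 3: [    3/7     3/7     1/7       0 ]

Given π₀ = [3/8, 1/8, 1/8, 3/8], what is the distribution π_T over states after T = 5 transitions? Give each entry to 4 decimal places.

π = [0.3520, 0.2552, 0.2678, 0.1250]

t=0: π = [0.3750, 0.1250, 0.1250, 0.3750]
t=1: π = [0.3929, 0.2857, 0.2321, 0.0893]
t=2: π = [0.3622, 0.2347, 0.2730, 0.1301]
t=3: π = [0.3506, 0.2580, 0.2671, 0.1243]
t=4: π = [0.3522, 0.2547, 0.2680, 0.1251]
t=5: π = [0.3520, 0.2552, 0.2678, 0.1250]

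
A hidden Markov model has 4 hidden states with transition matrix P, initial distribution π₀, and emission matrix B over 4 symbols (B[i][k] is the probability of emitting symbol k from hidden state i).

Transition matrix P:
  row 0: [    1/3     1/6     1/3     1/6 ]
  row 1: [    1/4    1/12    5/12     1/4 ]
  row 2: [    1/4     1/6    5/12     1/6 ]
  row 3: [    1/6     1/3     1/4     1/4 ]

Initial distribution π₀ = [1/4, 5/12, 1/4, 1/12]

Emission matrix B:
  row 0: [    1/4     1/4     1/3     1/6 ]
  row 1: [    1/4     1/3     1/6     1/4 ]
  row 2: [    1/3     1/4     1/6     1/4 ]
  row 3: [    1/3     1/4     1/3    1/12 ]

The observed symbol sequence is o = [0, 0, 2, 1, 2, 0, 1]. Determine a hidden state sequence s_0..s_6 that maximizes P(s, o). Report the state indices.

path = [1, 2, 0, 0, 0, 2, 2]

t=0: δ = [6.250e-02, 1.042e-01, 8.333e-02, 2.778e-02]  (obs o_0=0)
t=1: δ = [6.510e-03, 3.472e-03, 1.447e-02, 8.681e-03]  ψ = [1, 2, 1, 1]  (obs o_1=0)
t=2: δ = [1.206e-03, 4.823e-04, 1.005e-03, 8.038e-04]  ψ = [2, 3, 2, 2]  (obs o_2=2)
t=3: δ = [1.005e-04, 8.931e-05, 1.047e-04, 5.023e-05]  ψ = [0, 3, 2, 0]  (obs o_3=1)
t=4: δ = [1.116e-05, 2.907e-06, 7.268e-06, 7.442e-06]  ψ = [0, 2, 2, 1]  (obs o_4=2)
t=5: δ = [9.303e-07, 6.202e-07, 1.240e-06, 6.202e-07]  ψ = [0, 3, 0, 0]  (obs o_5=0)
t=6: δ = [7.752e-08, 6.891e-08, 1.292e-07, 5.168e-08]  ψ = [0, 2, 2, 2]  (obs o_6=1)
backtrack: best end state = 2; path = [1, 2, 0, 0, 0, 2, 2]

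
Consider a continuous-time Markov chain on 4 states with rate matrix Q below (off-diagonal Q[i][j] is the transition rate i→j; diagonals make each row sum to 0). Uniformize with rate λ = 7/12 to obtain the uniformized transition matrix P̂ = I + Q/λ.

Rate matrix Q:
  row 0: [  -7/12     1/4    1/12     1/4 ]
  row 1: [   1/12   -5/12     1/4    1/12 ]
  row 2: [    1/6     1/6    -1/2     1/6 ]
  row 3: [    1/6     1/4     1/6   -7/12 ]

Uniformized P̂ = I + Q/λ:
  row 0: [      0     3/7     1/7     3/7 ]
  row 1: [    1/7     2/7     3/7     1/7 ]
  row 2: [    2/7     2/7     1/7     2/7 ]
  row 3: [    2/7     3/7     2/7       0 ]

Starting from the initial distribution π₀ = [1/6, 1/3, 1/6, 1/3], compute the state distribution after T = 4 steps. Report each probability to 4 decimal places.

π = [0.1837, 0.3412, 0.2695, 0.2057]

t=0: π = [0.1667, 0.3333, 0.1667, 0.3333]
t=1: π = [0.1905, 0.3571, 0.2857, 0.1667]
t=2: π = [0.1803, 0.3367, 0.2687, 0.2143]
t=3: π = [0.1861, 0.3421, 0.2697, 0.2021]
t=4: π = [0.1837, 0.3412, 0.2695, 0.2057]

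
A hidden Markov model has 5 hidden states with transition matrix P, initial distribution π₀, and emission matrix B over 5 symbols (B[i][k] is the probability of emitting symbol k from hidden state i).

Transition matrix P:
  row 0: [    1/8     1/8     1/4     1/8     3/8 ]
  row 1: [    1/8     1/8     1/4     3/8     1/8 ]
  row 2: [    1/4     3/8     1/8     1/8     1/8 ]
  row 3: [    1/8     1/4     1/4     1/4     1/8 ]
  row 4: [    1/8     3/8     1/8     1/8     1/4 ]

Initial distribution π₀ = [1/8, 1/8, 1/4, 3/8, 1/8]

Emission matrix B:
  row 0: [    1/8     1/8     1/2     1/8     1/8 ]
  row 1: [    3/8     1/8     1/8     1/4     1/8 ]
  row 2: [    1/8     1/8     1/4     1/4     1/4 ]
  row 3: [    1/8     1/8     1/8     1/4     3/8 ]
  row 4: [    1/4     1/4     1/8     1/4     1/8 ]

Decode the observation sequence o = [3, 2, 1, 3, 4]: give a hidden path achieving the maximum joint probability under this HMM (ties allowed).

path = [2, 0, 4, 1, 3]

t=0: δ = [1.562e-02, 3.125e-02, 6.250e-02, 9.375e-02, 3.125e-02]  (obs o_0=3)
t=1: δ = [7.812e-03, 2.930e-03, 5.859e-03, 2.930e-03, 1.465e-03]  ψ = [2, 2, 3, 3, 3]  (obs o_1=2)
t=2: δ = [1.831e-04, 2.747e-04, 2.441e-04, 1.373e-04, 7.324e-04]  ψ = [2, 2, 0, 1, 0]  (obs o_2=1)
t=3: δ = [1.144e-05, 6.866e-05, 2.289e-05, 2.575e-05, 4.578e-05]  ψ = [4, 4, 4, 1, 4]  (obs o_3=3)
t=4: δ = [1.073e-06, 2.146e-06, 4.292e-06, 9.656e-06, 1.431e-06]  ψ = [1, 4, 1, 1, 4]  (obs o_4=4)
backtrack: best end state = 3; path = [2, 0, 4, 1, 3]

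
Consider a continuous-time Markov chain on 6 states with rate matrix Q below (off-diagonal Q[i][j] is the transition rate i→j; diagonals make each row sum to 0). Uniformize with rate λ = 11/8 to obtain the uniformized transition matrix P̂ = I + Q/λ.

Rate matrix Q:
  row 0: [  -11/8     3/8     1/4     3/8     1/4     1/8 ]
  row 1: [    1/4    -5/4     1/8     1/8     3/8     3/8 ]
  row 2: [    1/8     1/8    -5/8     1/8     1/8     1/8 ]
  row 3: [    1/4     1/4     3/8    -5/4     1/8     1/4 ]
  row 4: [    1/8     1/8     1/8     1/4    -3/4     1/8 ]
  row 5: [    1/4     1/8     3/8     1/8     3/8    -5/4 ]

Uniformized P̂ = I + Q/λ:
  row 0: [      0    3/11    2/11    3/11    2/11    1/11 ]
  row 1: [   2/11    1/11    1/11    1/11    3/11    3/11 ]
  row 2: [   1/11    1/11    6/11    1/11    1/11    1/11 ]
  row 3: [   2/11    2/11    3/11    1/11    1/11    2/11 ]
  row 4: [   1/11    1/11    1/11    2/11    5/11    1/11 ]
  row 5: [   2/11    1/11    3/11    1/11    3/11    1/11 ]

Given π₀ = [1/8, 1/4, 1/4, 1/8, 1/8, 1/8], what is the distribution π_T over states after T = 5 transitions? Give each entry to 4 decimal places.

t=0: π = [0.1250, 0.2500, 0.2500, 0.1250, 0.1250, 0.1250]
t=1: π = [0.1250, 0.1250, 0.2614, 0.1250, 0.2159, 0.1477]
t=2: π = [0.1157, 0.1250, 0.2707, 0.1333, 0.2304, 0.1250]
t=3: π = [0.1152, 0.1241, 0.2714, 0.1329, 0.2307, 0.1258]
t=4: π = [0.1152, 0.1239, 0.2718, 0.1328, 0.2307, 0.1255]
t=5: π = [0.1152, 0.1239, 0.2719, 0.1328, 0.2306, 0.1255]

π = [0.1152, 0.1239, 0.2719, 0.1328, 0.2306, 0.1255]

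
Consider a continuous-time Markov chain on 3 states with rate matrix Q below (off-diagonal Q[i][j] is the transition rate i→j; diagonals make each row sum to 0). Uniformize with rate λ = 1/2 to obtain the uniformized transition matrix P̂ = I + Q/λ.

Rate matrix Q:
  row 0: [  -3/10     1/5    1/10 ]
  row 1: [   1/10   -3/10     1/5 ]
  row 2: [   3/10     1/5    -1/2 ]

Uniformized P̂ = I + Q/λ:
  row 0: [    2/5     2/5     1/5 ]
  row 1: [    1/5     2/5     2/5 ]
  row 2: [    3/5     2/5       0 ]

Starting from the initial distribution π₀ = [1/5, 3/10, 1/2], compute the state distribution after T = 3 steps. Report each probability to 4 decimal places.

π = [0.3696, 0.4000, 0.2304]

t=0: π = [0.2000, 0.3000, 0.5000]
t=1: π = [0.4400, 0.4000, 0.1600]
t=2: π = [0.3520, 0.4000, 0.2480]
t=3: π = [0.3696, 0.4000, 0.2304]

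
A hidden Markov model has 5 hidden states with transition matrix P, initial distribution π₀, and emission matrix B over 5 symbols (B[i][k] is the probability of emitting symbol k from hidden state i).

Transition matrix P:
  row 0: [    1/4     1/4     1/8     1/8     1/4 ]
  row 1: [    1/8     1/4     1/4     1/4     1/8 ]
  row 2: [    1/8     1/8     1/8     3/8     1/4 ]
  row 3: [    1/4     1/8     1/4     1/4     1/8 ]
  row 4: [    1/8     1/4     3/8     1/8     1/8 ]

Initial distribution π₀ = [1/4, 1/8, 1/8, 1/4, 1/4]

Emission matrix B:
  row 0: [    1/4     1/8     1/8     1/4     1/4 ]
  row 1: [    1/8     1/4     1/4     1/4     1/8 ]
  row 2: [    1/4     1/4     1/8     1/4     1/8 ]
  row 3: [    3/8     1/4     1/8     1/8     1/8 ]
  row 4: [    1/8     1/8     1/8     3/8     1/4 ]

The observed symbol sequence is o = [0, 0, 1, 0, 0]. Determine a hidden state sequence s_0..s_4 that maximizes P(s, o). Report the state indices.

t=0: δ = [6.250e-02, 1.562e-02, 3.125e-02, 9.375e-02, 3.125e-02]  (obs o_0=0)
t=1: δ = [5.859e-03, 1.953e-03, 5.859e-03, 8.789e-03, 1.953e-03]  ψ = [3, 0, 3, 3, 0]  (obs o_1=0)
t=2: δ = [2.747e-04, 3.662e-04, 5.493e-04, 5.493e-04, 1.831e-04]  ψ = [3, 0, 3, 2, 0]  (obs o_2=1)
t=3: δ = [3.433e-05, 1.144e-05, 3.433e-05, 7.725e-05, 1.717e-05]  ψ = [3, 1, 3, 2, 2]  (obs o_3=0)
t=4: δ = [4.828e-06, 1.207e-06, 4.828e-06, 7.242e-06, 1.207e-06]  ψ = [3, 3, 3, 3, 3]  (obs o_4=0)
backtrack: best end state = 3; path = [3, 3, 2, 3, 3]

path = [3, 3, 2, 3, 3]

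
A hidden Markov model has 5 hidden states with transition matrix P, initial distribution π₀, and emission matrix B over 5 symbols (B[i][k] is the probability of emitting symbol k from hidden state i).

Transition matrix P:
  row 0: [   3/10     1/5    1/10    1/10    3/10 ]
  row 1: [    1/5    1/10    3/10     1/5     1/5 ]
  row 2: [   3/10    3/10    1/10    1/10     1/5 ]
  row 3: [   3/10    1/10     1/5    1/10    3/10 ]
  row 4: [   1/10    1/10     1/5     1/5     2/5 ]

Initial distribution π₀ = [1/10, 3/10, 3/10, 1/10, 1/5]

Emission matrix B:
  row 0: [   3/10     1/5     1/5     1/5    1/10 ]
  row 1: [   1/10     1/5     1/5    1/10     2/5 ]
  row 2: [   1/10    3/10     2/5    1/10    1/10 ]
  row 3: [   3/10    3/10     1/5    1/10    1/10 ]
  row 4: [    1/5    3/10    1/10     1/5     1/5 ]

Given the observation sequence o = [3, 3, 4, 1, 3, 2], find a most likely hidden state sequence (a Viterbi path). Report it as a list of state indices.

path = [4, 4, 4, 4, 4, 2]

t=0: δ = [2.000e-02, 3.000e-02, 3.000e-02, 1.000e-02, 4.000e-02]  (obs o_0=3)
t=1: δ = [1.800e-03, 9.000e-04, 9.000e-04, 8.000e-04, 3.200e-03]  ψ = [2, 2, 1, 4, 4]  (obs o_1=3)
t=2: δ = [5.400e-05, 1.440e-04, 6.400e-05, 6.400e-05, 2.560e-04]  ψ = [0, 0, 4, 4, 4]  (obs o_2=4)
t=3: δ = [5.760e-06, 5.120e-06, 1.536e-05, 1.536e-05, 3.072e-05]  ψ = [1, 4, 4, 4, 4]  (obs o_3=1)
t=4: δ = [9.216e-07, 4.608e-07, 6.144e-07, 6.144e-07, 2.458e-06]  ψ = [2, 2, 4, 4, 4]  (obs o_4=3)
t=5: δ = [5.530e-08, 4.915e-08, 1.966e-07, 9.830e-08, 9.830e-08]  ψ = [0, 4, 4, 4, 4]  (obs o_5=2)
backtrack: best end state = 2; path = [4, 4, 4, 4, 4, 2]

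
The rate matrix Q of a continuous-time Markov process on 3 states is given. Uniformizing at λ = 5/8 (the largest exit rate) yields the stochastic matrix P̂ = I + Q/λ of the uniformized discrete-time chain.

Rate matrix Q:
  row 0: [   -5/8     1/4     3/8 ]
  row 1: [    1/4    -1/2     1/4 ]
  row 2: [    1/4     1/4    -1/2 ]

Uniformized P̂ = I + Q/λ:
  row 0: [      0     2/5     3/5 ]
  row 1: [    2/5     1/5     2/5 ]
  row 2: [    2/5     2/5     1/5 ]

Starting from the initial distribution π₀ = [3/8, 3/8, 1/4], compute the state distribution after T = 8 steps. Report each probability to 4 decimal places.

t=0: π = [0.3750, 0.3750, 0.2500]
t=1: π = [0.2500, 0.3250, 0.4250]
t=2: π = [0.3000, 0.3350, 0.3650]
t=3: π = [0.2800, 0.3330, 0.3870]
t=4: π = [0.2880, 0.3334, 0.3786]
t=5: π = [0.2848, 0.3333, 0.3819]
t=6: π = [0.2861, 0.3333, 0.3806]
t=7: π = [0.2856, 0.3333, 0.3811]
t=8: π = [0.2858, 0.3333, 0.3809]

π = [0.2858, 0.3333, 0.3809]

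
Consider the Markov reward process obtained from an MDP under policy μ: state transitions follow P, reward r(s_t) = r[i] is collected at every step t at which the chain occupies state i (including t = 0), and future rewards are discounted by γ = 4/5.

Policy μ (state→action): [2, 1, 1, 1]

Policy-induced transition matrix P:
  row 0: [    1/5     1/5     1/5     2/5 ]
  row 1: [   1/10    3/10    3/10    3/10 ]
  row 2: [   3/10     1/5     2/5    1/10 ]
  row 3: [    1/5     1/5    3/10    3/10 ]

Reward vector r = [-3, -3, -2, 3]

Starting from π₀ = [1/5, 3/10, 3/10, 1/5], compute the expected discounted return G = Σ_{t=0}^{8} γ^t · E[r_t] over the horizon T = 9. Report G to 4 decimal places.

t=0: π = [0.2000, 0.3000, 0.3000, 0.2000], E[r] = -1.5000, γ^t·E[r] = -1.500000, running G = -1.500000
t=1: π = [0.2000, 0.2300, 0.3100, 0.2600], E[r] = -1.1300, γ^t·E[r] = -0.904000, running G = -2.404000
t=2: π = [0.2080, 0.2230, 0.3110, 0.2580], E[r] = -1.1410, γ^t·E[r] = -0.730240, running G = -3.134240
t=3: π = [0.2088, 0.2223, 0.3103, 0.2586], E[r] = -1.1381, γ^t·E[r] = -0.582707, running G = -3.716947
t=4: π = [0.2088, 0.2222, 0.3102, 0.2588], E[r] = -1.1369, γ^t·E[r] = -0.465687, running G = -4.182634
t=5: π = [0.2088, 0.2222, 0.3101, 0.2589], E[r] = -1.1368, γ^t·E[r] = -0.372495, running G = -4.555129
t=6: π = [0.2088, 0.2222, 0.3101, 0.2589], E[r] = -1.1368, γ^t·E[r] = -0.297993, running G = -4.853122
t=7: π = [0.2088, 0.2222, 0.3101, 0.2589], E[r] = -1.1368, γ^t·E[r] = -0.238394, running G = -5.091516
t=8: π = [0.2088, 0.2222, 0.3101, 0.2589], E[r] = -1.1368, γ^t·E[r] = -0.190715, running G = -5.282231

G = -5.2822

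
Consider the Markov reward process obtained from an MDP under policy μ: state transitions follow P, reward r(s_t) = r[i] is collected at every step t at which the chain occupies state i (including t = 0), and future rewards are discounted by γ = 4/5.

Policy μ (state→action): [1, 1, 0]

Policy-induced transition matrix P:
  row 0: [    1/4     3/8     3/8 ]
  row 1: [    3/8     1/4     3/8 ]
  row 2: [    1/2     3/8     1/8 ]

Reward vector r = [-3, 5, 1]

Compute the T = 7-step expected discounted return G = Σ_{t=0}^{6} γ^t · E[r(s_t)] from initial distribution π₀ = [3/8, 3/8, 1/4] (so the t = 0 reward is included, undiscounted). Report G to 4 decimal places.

G = 3.5609

t=0: π = [0.3750, 0.3750, 0.2500], E[r] = 1.0000, γ^t·E[r] = 1.000000, running G = 1.000000
t=1: π = [0.3594, 0.3281, 0.3125], E[r] = 0.8750, γ^t·E[r] = 0.700000, running G = 1.700000
t=2: π = [0.3691, 0.3340, 0.2969], E[r] = 0.8594, γ^t·E[r] = 0.550000, running G = 2.250000
t=3: π = [0.3660, 0.3333, 0.3008], E[r] = 0.8691, γ^t·E[r] = 0.445000, running G = 2.695000
t=4: π = [0.3669, 0.3333, 0.2998], E[r] = 0.8660, γ^t·E[r] = 0.354700, running G = 3.049700
t=5: π = [0.3666, 0.3333, 0.3000], E[r] = 0.8669, γ^t·E[r] = 0.284050, running G = 3.333750
t=6: π = [0.3667, 0.3333, 0.3000], E[r] = 0.8666, γ^t·E[r] = 0.227179, running G = 3.560929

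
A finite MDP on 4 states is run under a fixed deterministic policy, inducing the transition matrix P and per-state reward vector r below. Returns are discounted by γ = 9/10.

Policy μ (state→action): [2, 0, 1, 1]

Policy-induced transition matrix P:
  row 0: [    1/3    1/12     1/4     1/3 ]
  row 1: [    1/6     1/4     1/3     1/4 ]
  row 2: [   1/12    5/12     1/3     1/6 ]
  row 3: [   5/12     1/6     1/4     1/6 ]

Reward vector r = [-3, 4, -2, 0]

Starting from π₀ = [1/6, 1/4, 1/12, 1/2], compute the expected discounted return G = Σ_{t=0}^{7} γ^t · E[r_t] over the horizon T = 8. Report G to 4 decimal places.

G = -1.6980

t=0: π = [0.1667, 0.2500, 0.0833, 0.5000], E[r] = 0.3333, γ^t·E[r] = 0.333333, running G = 0.333333
t=1: π = [0.3125, 0.1944, 0.2778, 0.2153], E[r] = -0.7153, γ^t·E[r] = -0.643750, running G = -0.310417
t=2: π = [0.2494, 0.2263, 0.2894, 0.2350], E[r] = -0.4219, γ^t·E[r] = -0.341719, running G = -0.652135
t=3: π = [0.2429, 0.2371, 0.2930, 0.2271], E[r] = -0.3662, γ^t·E[r] = -0.266977, running G = -0.919112
t=4: π = [0.2395, 0.2394, 0.2942, 0.2269], E[r] = -0.3491, γ^t·E[r] = -0.229073, running G = -1.148185
t=5: π = [0.2388, 0.2402, 0.2945, 0.2265], E[r] = -0.3445, γ^t·E[r] = -0.203427, running G = -1.351612
t=6: π = [0.2386, 0.2404, 0.2946, 0.2265], E[r] = -0.3432, γ^t·E[r] = -0.182386, running G = -1.533998
t=7: π = [0.2385, 0.2405, 0.2946, 0.2265], E[r] = -0.3428, γ^t·E[r] = -0.163973, running G = -1.697971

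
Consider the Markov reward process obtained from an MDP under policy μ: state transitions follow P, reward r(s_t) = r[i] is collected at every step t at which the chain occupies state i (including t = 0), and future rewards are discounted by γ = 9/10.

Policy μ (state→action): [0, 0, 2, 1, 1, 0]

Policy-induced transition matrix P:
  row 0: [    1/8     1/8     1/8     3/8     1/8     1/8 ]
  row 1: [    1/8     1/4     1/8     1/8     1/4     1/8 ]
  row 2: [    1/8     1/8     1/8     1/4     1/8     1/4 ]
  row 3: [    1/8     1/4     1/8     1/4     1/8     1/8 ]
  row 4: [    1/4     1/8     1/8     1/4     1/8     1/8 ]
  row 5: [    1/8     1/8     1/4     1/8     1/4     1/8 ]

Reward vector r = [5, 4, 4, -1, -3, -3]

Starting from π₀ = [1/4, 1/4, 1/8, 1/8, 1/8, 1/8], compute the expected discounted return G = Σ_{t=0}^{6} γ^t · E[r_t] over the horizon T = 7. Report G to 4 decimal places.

t=0: π = [0.2500, 0.2500, 0.1250, 0.1250, 0.1250, 0.1250], E[r] = 1.8750, γ^t·E[r] = 1.875000, running G = 1.875000
t=1: π = [0.1406, 0.1719, 0.1406, 0.2344, 0.1719, 0.1406], E[r] = 0.7813, γ^t·E[r] = 0.703125, running G = 2.578125
t=2: π = [0.1465, 0.1758, 0.1426, 0.2285, 0.1641, 0.1426], E[r] = 0.8574, γ^t·E[r] = 0.694512, running G = 3.272637
t=3: π = [0.1455, 0.1755, 0.1428, 0.2285, 0.1648, 0.1428], E[r] = 0.8496, γ^t·E[r] = 0.619365, running G = 3.892002
t=4: π = [0.1456, 0.1755, 0.1429, 0.2284, 0.1648, 0.1429], E[r] = 0.8501, γ^t·E[r] = 0.557749, running G = 4.449751
t=5: π = [0.1456, 0.1755, 0.1429, 0.2284, 0.1648, 0.1429], E[r] = 0.8500, γ^t·E[r] = 0.501925, running G = 4.951676
t=6: π = [0.1456, 0.1755, 0.1429, 0.2284, 0.1648, 0.1429], E[r] = 0.8500, γ^t·E[r] = 0.451732, running G = 5.403408

G = 5.4034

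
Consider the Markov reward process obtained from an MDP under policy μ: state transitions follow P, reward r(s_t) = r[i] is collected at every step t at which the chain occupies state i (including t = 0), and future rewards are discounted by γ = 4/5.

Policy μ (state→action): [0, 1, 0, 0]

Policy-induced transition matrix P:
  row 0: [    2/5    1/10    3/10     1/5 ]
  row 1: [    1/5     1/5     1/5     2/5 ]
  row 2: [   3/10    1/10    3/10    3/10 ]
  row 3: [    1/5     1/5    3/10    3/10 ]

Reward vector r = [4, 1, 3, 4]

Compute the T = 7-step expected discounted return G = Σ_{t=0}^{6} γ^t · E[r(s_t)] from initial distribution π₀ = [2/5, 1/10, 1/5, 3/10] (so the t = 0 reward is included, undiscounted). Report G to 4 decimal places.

G = 13.2049

t=0: π = [0.4000, 0.1000, 0.2000, 0.3000], E[r] = 3.5000, γ^t·E[r] = 3.500000, running G = 3.500000
t=1: π = [0.3000, 0.1400, 0.2900, 0.2700], E[r] = 3.2900, γ^t·E[r] = 2.632000, running G = 6.132000
t=2: π = [0.2890, 0.1410, 0.2860, 0.2840], E[r] = 3.2910, γ^t·E[r] = 2.106240, running G = 8.238240
t=3: π = [0.2864, 0.1425, 0.2859, 0.2852], E[r] = 3.2866, γ^t·E[r] = 1.682739, running G = 9.920979
t=4: π = [0.2859, 0.1428, 0.2858, 0.2856], E[r] = 3.2859, γ^t·E[r] = 1.345921, running G = 11.266900
t=5: π = [0.2857, 0.1428, 0.2857, 0.2857], E[r] = 3.2858, γ^t·E[r] = 1.076679, running G = 12.343579
t=6: π = [0.2857, 0.1429, 0.2857, 0.2857], E[r] = 3.2857, γ^t·E[r] = 0.861333, running G = 13.204912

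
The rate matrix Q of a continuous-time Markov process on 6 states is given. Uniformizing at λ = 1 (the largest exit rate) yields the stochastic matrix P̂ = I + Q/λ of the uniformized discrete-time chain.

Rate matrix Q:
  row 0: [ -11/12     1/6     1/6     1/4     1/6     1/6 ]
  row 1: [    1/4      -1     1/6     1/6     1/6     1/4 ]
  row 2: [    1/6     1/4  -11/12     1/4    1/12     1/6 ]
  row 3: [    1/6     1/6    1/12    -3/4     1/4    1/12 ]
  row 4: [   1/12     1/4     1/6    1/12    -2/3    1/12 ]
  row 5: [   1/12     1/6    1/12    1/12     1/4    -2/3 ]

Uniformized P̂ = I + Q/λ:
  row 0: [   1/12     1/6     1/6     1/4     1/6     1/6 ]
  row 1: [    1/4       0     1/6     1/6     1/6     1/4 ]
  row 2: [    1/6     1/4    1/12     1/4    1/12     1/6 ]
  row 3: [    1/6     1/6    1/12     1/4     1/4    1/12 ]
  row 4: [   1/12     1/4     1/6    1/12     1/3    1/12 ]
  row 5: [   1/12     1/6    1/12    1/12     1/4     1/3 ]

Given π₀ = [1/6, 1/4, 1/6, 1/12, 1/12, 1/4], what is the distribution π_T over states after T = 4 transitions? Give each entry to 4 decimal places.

π = [0.1358, 0.1679, 0.1272, 0.1691, 0.2221, 0.1778]

t=0: π = [0.1667, 0.2500, 0.1667, 0.0833, 0.0833, 0.2500]
t=1: π = [0.1458, 0.1458, 0.1250, 0.1736, 0.1944, 0.2153]
t=2: π = [0.1325, 0.1690, 0.1238, 0.1696, 0.2211, 0.1840]
t=3: π = [0.1359, 0.1672, 0.1269, 0.1684, 0.2227, 0.1789]
t=4: π = [0.1358, 0.1679, 0.1272, 0.1691, 0.2221, 0.1778]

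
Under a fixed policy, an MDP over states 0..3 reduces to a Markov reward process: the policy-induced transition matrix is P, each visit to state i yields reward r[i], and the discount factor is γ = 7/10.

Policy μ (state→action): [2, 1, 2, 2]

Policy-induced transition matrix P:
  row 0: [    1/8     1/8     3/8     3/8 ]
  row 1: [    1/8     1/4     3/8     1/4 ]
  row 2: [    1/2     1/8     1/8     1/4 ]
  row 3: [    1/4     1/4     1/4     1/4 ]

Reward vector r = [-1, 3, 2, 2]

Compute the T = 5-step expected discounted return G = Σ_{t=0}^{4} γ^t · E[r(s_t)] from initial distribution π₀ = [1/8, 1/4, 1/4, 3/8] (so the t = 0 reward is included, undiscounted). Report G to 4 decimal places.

t=0: π = [0.1250, 0.2500, 0.2500, 0.3750], E[r] = 1.8750, γ^t·E[r] = 1.875000, running G = 1.875000
t=1: π = [0.2656, 0.2031, 0.2656, 0.2656], E[r] = 1.4063, γ^t·E[r] = 0.984375, running G = 2.859375
t=2: π = [0.2578, 0.1836, 0.2754, 0.2832], E[r] = 1.4102, γ^t·E[r] = 0.690977, running G = 3.550352
t=3: π = [0.2637, 0.1833, 0.2708, 0.2822], E[r] = 1.3923, γ^t·E[r] = 0.477571, running G = 4.027922
t=4: π = [0.2618, 0.1832, 0.2720, 0.2830], E[r] = 1.3978, γ^t·E[r] = 0.335604, running G = 4.363526

G = 4.3635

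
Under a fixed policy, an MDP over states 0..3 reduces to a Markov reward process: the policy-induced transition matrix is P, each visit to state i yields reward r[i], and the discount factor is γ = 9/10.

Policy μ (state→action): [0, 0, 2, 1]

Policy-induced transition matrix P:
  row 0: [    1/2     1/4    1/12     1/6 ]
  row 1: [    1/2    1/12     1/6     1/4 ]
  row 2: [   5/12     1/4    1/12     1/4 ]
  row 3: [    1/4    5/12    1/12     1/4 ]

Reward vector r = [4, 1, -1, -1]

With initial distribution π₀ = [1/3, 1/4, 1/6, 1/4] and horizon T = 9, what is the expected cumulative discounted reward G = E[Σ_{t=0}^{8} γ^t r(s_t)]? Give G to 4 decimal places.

G = 9.7108

t=0: π = [0.3333, 0.2500, 0.1667, 0.2500], E[r] = 1.1667, γ^t·E[r] = 1.166667, running G = 1.166667
t=1: π = [0.4236, 0.2500, 0.1042, 0.2222], E[r] = 1.6181, γ^t·E[r] = 1.456250, running G = 2.622917
t=2: π = [0.4358, 0.2454, 0.1042, 0.2147], E[r] = 1.6696, γ^t·E[r] = 1.352344, running G = 3.975260
t=3: π = [0.4376, 0.2449, 0.1038, 0.2137], E[r] = 1.6780, γ^t·E[r] = 1.223262, running G = 5.198522
t=4: π = [0.4379, 0.2448, 0.1037, 0.2135], E[r] = 1.6792, γ^t·E[r] = 1.101756, running G = 6.300278
t=5: π = [0.4380, 0.2448, 0.1037, 0.2135], E[r] = 1.6794, γ^t·E[r] = 0.991692, running G = 7.291970
t=6: π = [0.4380, 0.2448, 0.1037, 0.2135], E[r] = 1.6795, γ^t·E[r] = 0.892538, running G = 8.184508
t=7: π = [0.4380, 0.2448, 0.1037, 0.2135], E[r] = 1.6795, γ^t·E[r] = 0.803286, running G = 8.987794
t=8: π = [0.4380, 0.2448, 0.1037, 0.2135], E[r] = 1.6795, γ^t·E[r] = 0.722958, running G = 9.710752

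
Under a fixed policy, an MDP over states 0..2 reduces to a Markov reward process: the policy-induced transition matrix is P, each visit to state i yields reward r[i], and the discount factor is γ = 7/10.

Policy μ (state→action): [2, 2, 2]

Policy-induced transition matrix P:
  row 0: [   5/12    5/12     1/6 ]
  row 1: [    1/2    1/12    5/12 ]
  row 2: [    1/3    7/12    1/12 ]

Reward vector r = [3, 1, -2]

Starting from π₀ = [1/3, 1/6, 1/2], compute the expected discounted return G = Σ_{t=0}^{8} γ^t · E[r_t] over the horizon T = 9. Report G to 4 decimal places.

G = 2.7654

t=0: π = [0.3333, 0.1667, 0.5000], E[r] = 0.1667, γ^t·E[r] = 0.166667, running G = 0.166667
t=1: π = [0.3889, 0.4444, 0.1667], E[r] = 1.2778, γ^t·E[r] = 0.894444, running G = 1.061111
t=2: π = [0.4398, 0.2963, 0.2639], E[r] = 1.0880, γ^t·E[r] = 0.533102, running G = 1.594213
t=3: π = [0.4194, 0.3619, 0.2188], E[r] = 1.1825, γ^t·E[r] = 0.405592, running G = 1.999805
t=4: π = [0.4286, 0.3325, 0.2389], E[r] = 1.1405, γ^t·E[r] = 0.273825, running G = 2.273631
t=5: π = [0.4245, 0.3457, 0.2299], E[r] = 1.1593, γ^t·E[r] = 0.194841, running G = 2.468472
t=6: π = [0.4263, 0.3398, 0.2339], E[r] = 1.1509, γ^t·E[r] = 0.135397, running G = 2.603869
t=7: π = [0.4255, 0.3424, 0.2321], E[r] = 1.1546, γ^t·E[r] = 0.095089, running G = 2.698958
t=8: π = [0.4259, 0.3412, 0.2329], E[r] = 1.1529, γ^t·E[r] = 0.066465, running G = 2.765423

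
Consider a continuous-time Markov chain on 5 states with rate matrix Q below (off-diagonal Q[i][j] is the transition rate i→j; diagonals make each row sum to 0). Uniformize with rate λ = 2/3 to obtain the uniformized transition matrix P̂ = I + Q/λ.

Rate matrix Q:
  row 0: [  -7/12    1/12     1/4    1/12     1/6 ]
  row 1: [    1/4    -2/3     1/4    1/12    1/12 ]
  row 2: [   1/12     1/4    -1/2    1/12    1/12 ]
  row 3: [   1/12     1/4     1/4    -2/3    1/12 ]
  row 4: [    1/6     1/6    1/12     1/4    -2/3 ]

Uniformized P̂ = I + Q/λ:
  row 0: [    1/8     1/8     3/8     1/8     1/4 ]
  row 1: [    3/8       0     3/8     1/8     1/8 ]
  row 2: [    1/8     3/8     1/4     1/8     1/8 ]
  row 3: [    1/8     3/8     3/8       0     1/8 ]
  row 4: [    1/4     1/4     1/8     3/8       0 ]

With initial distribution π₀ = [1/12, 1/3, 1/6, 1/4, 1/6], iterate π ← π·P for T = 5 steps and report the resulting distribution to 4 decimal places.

t=0: π = [0.0833, 0.3333, 0.1667, 0.2500, 0.1667]
t=1: π = [0.2292, 0.2083, 0.3125, 0.1354, 0.1146]
t=2: π = [0.1914, 0.2253, 0.3073, 0.1367, 0.1393]
t=3: π = [0.1987, 0.2253, 0.3018, 0.1427, 0.1315]
t=4: π = [0.1978, 0.2244, 0.3044, 0.1400, 0.1334]
t=5: π = [0.1978, 0.2247, 0.3036, 0.1408, 0.1330]

π = [0.1978, 0.2247, 0.3036, 0.1408, 0.1330]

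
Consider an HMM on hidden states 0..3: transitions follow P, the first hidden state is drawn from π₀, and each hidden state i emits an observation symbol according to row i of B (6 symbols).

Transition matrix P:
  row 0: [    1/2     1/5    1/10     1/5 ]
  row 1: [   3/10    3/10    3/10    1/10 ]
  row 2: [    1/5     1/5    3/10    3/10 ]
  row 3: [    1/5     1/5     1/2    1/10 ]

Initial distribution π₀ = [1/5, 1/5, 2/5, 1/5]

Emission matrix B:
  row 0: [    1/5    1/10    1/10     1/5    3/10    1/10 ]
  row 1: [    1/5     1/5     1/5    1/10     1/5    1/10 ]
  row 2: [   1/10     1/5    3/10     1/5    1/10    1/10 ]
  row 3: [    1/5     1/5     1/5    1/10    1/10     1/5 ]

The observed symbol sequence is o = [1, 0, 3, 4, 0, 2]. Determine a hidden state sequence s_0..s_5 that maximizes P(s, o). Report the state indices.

path = [2, 0, 0, 0, 3, 2]

t=0: δ = [2.000e-02, 4.000e-02, 8.000e-02, 4.000e-02]  (obs o_0=1)
t=1: δ = [3.200e-03, 3.200e-03, 2.400e-03, 4.800e-03]  ψ = [2, 2, 2, 2]  (obs o_1=0)
t=2: δ = [3.200e-04, 9.600e-05, 4.800e-04, 7.200e-05]  ψ = [0, 1, 3, 2]  (obs o_2=3)
t=3: δ = [4.800e-05, 1.920e-05, 1.440e-05, 1.440e-05]  ψ = [0, 2, 2, 2]  (obs o_3=4)
t=4: δ = [4.800e-06, 1.920e-06, 7.200e-07, 1.920e-06]  ψ = [0, 0, 3, 0]  (obs o_4=0)
t=5: δ = [2.400e-07, 1.920e-07, 2.880e-07, 1.920e-07]  ψ = [0, 0, 3, 0]  (obs o_5=2)
backtrack: best end state = 2; path = [2, 0, 0, 0, 3, 2]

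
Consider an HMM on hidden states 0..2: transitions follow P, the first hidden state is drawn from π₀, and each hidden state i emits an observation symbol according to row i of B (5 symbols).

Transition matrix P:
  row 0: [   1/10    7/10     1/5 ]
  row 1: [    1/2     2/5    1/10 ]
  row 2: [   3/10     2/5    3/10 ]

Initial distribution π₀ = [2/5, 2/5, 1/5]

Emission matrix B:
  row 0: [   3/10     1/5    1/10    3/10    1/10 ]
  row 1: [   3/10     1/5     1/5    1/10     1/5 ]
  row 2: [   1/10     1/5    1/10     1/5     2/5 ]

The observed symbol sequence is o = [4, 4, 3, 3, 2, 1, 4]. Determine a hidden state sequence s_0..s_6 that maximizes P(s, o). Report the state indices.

path = [2, 2, 1, 0, 1, 0, 1]

t=0: δ = [4.000e-02, 8.000e-02, 8.000e-02]  (obs o_0=4)
t=1: δ = [4.000e-03, 6.400e-03, 9.600e-03]  ψ = [1, 1, 2]  (obs o_1=4)
t=2: δ = [9.600e-04, 3.840e-04, 5.760e-04]  ψ = [1, 2, 2]  (obs o_2=3)
t=3: δ = [5.760e-05, 6.720e-05, 3.840e-05]  ψ = [1, 0, 0]  (obs o_3=3)
t=4: δ = [3.360e-06, 8.064e-06, 1.152e-06]  ψ = [1, 0, 0]  (obs o_4=2)
t=5: δ = [8.064e-07, 6.451e-07, 1.613e-07]  ψ = [1, 1, 1]  (obs o_5=1)
t=6: δ = [3.226e-08, 1.129e-07, 6.451e-08]  ψ = [1, 0, 0]  (obs o_6=4)
backtrack: best end state = 1; path = [2, 2, 1, 0, 1, 0, 1]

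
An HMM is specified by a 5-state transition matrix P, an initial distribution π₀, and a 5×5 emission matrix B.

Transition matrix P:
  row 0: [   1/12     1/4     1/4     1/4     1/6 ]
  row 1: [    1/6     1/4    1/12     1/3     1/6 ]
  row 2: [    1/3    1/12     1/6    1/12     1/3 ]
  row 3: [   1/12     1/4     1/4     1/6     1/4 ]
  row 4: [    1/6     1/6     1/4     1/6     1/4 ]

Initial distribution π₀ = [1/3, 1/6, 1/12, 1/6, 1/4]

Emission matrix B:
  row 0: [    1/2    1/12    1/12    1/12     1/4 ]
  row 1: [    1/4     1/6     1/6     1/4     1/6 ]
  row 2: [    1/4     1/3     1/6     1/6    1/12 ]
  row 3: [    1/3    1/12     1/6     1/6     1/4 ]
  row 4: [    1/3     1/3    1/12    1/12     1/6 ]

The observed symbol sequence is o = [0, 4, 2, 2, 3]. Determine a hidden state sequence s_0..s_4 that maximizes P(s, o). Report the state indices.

path = [0, 3, 1, 3, 1]

t=0: δ = [1.667e-01, 4.167e-02, 2.083e-02, 5.556e-02, 8.333e-02]  (obs o_0=0)
t=1: δ = [3.472e-03, 6.944e-03, 3.472e-03, 1.042e-02, 4.630e-03]  ψ = [0, 0, 0, 0, 0]  (obs o_1=4)
t=2: δ = [9.645e-05, 4.340e-04, 4.340e-04, 3.858e-04, 2.170e-04]  ψ = [1, 3, 3, 1, 3]  (obs o_2=2)
t=3: δ = [1.206e-05, 1.808e-05, 1.608e-05, 2.411e-05, 1.206e-05]  ψ = [2, 1, 3, 1, 2]  (obs o_3=2)
t=4: δ = [4.465e-07, 1.507e-06, 1.005e-06, 1.005e-06, 5.023e-07]  ψ = [2, 3, 3, 1, 3]  (obs o_4=3)
backtrack: best end state = 1; path = [0, 3, 1, 3, 1]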